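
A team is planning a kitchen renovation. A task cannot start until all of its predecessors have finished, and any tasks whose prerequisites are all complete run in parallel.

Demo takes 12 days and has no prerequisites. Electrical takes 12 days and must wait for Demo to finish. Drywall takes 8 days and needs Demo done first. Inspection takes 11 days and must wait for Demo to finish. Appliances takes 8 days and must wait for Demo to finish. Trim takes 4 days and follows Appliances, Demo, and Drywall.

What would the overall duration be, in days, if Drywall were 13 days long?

29

The binding path is Demo→Drywall→Trim = 12+8+4 = 24; finish at 24 days.
Since Drywall is critical, the +5 change carries straight to that chain (now 29 days).
That remains the longest chain; total 29 days.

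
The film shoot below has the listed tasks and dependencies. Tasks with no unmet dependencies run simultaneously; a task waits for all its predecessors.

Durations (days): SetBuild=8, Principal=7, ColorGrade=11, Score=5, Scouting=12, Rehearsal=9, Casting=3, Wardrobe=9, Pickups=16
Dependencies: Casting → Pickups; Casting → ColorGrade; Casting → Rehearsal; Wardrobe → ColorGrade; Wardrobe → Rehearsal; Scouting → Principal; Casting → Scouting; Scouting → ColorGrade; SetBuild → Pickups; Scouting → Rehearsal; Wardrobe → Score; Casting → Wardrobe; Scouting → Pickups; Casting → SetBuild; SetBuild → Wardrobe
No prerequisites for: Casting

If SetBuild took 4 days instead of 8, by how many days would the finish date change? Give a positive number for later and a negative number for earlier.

Actual critical path: Casting→SetBuild→Wardrobe→ColorGrade = 3+8+9+11 = 31 ⇒ 31 days.
Since SetBuild is critical, the -4 change carries straight to that chain (now 27 days).
The binding chain switches to Casting→Scouting→Pickups = 3+12+16 = 31; finish 31 days.
Change in finish: 31 − 31 = +0 days.

0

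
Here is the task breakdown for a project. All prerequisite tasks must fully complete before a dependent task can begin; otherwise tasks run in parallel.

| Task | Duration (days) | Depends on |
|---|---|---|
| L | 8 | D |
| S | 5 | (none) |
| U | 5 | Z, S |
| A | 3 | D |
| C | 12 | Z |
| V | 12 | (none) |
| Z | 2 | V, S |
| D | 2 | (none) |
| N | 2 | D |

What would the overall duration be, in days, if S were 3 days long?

26

Actual critical path: V→Z→C = 12+2+12 = 26 ⇒ 26 days.
S is off the critical path — its longest chain is 19 days, giving 7 of slack.
That remains the longest chain; total 26 days.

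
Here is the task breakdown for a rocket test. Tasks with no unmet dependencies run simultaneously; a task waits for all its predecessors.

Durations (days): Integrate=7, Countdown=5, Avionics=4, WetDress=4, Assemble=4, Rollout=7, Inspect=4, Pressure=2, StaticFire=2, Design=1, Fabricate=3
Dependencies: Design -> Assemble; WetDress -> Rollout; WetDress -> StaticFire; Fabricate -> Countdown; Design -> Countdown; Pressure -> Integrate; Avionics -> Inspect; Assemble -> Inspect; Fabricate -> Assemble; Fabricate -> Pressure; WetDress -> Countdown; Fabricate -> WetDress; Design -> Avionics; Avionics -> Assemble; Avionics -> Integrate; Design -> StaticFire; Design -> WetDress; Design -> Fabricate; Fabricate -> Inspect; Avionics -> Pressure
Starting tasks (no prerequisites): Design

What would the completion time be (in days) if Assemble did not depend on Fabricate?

15

With the dependency in place, Design→Fabricate→WetDress→Rollout = 1+3+4+7 = 15 sets the finish at 15 days.
Dropping Fabricate→Assemble doesn't change Assemble's earliest start (5); another predecessor still binds.
New critical path: Design→Fabricate→WetDress→Rollout = 1+3+4+7 = 15 ⇒ 15 days.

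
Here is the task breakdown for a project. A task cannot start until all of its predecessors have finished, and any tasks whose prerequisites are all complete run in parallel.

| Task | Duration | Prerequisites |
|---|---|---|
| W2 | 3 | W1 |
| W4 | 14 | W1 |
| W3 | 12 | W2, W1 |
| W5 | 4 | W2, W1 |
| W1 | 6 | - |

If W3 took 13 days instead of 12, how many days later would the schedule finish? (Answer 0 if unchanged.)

Critical path before the change: W1→W2→W3 = 6+3+12 = 21 giving 21 days.
W3 is on the critical path; changing it to 13 makes that path 22 days.
The critical path is still W1→W2→W3; finish is now 22 days.
Change in finish: 22 − 21 = +1 days.

1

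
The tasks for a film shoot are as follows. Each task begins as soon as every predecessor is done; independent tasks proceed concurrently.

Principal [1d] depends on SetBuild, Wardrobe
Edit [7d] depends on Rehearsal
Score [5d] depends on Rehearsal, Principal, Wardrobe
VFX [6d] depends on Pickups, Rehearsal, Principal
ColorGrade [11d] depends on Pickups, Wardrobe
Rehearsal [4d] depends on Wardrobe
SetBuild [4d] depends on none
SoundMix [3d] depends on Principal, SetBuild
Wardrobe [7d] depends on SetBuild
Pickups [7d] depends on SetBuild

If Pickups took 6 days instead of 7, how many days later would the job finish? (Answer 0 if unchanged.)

0

As given, the longest chain is SetBuild→Pickups→ColorGrade = 4+7+11 = 22, so the finish is 22 days.
Since Pickups is critical, the -1 change carries straight to that chain (now 21 days).
Now SetBuild→Wardrobe→Rehearsal→Edit = 4+7+4+7 = 22 is longest, so the finish becomes 22 days.
Change in finish: 22 − 22 = +0 days.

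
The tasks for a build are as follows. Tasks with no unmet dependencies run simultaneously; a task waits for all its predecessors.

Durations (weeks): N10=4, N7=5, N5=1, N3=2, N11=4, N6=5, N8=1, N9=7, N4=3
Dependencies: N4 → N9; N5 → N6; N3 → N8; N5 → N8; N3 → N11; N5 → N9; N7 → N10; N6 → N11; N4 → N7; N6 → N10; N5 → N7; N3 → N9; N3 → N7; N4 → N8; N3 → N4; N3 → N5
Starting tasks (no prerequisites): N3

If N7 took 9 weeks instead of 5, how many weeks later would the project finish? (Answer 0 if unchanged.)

Critical path before the change: N3→N4→N7→N10 = 2+3+5+4 = 14 giving 14 weeks.
Since N7 is critical, the +4 change carries straight to that chain (now 18 weeks).
No other chain overtakes it, so the finish is 18 weeks.
Change in finish: 18 − 14 = +4 weeks.

4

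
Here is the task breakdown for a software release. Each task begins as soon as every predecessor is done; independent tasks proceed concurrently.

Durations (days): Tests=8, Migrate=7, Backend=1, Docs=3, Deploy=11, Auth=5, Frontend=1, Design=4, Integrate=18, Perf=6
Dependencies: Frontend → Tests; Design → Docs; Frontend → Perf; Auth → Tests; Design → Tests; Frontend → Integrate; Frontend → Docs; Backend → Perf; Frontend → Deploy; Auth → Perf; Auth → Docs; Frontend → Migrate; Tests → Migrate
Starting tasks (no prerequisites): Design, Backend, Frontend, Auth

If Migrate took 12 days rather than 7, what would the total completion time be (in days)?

Baseline: Auth→Tests→Migrate = 5+8+7 = 20 → 20 days.
Migrate is on the critical path; changing it to 12 makes that path 25 days.
The critical path is still Auth→Tests→Migrate; finish is now 25 days.

25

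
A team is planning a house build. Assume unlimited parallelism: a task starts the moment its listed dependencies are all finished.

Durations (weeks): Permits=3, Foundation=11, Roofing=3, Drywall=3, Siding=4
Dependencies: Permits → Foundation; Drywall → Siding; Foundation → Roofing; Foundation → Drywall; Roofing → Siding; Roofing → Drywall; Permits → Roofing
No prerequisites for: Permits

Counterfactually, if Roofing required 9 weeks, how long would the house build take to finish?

30

The binding path is Permits→Foundation→Roofing→Drywall→Siding = 3+11+3+3+4 = 24; finish at 24 weeks.
Roofing lies on that path, so at 9 weeks the path becomes 30 weeks.
That remains the longest chain; total 30 weeks.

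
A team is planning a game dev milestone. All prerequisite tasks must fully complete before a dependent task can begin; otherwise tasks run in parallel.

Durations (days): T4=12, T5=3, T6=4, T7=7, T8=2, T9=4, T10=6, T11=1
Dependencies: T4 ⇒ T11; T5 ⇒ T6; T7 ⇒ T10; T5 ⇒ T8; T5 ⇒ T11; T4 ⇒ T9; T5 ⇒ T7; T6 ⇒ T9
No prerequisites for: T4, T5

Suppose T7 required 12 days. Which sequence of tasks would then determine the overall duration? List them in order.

Actual critical path: T5→T7→T10 = 3+7+6 = 16 ⇒ 16 days.
T7 lies on that path, so at 12 days the path becomes 21 days.
That remains the longest chain; total 21 days.

T5, T7, T10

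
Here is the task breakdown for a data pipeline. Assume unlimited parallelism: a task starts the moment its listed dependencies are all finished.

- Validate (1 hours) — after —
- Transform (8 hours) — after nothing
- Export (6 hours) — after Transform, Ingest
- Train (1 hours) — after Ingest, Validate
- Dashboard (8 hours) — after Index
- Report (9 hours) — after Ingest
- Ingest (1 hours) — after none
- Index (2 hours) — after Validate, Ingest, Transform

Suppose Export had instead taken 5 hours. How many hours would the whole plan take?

Critical path before the change: Transform→Index→Dashboard = 8+2+8 = 18 giving 18 hours.
The longest path through Export is only 14 hours, so Export has float 4.
The critical path is still Transform→Index→Dashboard; finish is now 18 hours.

18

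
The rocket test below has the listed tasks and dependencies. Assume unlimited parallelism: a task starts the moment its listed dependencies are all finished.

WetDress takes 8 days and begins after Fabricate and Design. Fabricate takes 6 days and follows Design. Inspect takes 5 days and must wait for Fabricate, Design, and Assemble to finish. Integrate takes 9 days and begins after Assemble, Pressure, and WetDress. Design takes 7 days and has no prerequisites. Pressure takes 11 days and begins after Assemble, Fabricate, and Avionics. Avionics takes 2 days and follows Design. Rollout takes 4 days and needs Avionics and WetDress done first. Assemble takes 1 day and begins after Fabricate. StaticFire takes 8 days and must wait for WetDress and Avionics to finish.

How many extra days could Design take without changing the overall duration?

0

The longest chain is Design→Fabricate→Assemble→Pressure→Integrate = 7+6+1+11+9 = 34; overall finish 34 days.
Longest path through Design: 34 days (earliest finish 7, latest finish 7).
Float = 34 − 34 = 0.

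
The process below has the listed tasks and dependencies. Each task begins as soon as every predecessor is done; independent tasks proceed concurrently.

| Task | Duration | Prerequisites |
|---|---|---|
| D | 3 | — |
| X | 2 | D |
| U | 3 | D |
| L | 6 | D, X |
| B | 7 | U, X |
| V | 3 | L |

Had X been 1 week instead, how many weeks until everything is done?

Baseline: D→X→L→V = 3+2+6+3 = 14 → 14 weeks.
X lies on that path, so at 1 week the path becomes 13 weeks.
The critical path is still D→X→L→V; finish is now 13 weeks.

13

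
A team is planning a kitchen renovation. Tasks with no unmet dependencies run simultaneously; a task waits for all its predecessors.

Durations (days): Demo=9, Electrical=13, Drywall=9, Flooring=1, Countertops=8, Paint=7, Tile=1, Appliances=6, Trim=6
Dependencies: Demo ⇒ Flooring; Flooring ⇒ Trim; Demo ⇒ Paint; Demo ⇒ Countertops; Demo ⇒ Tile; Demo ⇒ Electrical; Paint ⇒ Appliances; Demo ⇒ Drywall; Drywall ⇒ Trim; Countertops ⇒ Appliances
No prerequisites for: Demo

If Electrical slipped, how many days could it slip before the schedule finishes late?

2

The longest chain is Demo→Drywall→Trim = 9+9+6 = 24; overall finish 24 days.
The longest chain containing Electrical totals 22 days.
Slack of Electrical = 11 − 9 = 2 days.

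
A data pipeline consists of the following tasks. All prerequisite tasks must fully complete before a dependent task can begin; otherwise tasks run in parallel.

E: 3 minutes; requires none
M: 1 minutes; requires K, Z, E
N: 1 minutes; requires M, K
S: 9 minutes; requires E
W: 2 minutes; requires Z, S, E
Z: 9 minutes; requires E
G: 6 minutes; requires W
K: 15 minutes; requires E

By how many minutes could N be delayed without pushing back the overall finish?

The longest chain is E→S→W→G = 3+9+2+6 = 20; overall finish 20 minutes.
Longest path through N: 20 minutes (earliest finish 20, latest finish 20).
Slack of N = 19 − 19 = 0 minutes.

0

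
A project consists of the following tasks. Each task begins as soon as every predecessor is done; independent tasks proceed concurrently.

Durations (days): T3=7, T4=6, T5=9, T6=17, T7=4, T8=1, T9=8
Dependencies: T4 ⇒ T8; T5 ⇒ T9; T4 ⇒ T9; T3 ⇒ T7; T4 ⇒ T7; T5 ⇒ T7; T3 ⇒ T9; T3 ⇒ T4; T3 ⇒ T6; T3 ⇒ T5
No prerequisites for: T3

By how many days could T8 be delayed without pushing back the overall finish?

T3→T5→T9 = 7+9+8 = 24 sets the makespan at 24 days.
Longest path through T8: 14 days (earliest finish 14, latest finish 24).
So T8 can slip 24 − 14 = 10 days.

10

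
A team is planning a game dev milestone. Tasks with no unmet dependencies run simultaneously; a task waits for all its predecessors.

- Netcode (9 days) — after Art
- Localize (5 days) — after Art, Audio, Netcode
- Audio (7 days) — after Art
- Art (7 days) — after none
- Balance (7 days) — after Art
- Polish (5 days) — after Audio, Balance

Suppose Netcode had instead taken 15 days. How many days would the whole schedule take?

27

As given, the longest chain is Art→Netcode→Localize = 7+9+5 = 21, so the finish is 21 days.
Netcode lies on that path, so at 15 days the path becomes 27 days.
That remains the longest chain; total 27 days.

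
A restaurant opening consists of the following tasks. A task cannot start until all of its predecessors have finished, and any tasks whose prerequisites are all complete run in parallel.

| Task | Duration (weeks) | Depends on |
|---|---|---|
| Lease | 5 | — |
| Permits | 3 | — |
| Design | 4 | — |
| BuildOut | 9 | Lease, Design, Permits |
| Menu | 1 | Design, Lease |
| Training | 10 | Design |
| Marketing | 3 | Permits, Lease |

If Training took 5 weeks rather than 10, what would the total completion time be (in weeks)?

Actual critical path: Design→Training = 4+10 = 14 ⇒ 14 weeks.
Training lies on that path, so at 5 weeks the path becomes 9 weeks.
New critical path: Lease→BuildOut = 5+9 = 14 ⇒ 14 weeks.

14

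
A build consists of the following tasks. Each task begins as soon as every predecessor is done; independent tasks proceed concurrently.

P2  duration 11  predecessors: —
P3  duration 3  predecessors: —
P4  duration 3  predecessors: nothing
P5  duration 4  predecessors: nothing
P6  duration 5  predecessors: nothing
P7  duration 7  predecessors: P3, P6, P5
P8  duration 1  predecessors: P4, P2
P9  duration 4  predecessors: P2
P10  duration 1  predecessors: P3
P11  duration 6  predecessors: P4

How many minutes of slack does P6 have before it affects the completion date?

3

Critical path: P2→P9 = 11+4 = 15, so the finish is 15 minutes.
P6 finishes as early as 5 and must finish by 8.
Float = 15 − 12 = 3.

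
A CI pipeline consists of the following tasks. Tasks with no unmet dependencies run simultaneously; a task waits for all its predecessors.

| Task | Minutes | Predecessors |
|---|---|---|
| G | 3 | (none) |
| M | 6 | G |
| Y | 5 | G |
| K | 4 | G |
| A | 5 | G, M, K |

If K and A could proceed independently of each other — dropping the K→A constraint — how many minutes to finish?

14

Original critical path: G→M→A = 3+6+5 = 14 ⇒ 14 minutes.
Dropping K→A doesn't change A's earliest start (9); another predecessor still binds.
The longest chain is now G→M→A = 3+6+5 = 14, so the project takes 14 minutes.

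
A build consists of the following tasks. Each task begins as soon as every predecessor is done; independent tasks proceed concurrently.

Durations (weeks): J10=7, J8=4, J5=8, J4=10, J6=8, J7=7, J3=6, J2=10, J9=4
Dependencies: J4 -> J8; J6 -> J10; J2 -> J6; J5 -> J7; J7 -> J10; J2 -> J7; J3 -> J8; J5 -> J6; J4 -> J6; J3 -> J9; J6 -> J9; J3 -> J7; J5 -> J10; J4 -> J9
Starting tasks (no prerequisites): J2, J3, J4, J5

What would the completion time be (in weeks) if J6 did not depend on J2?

With the dependency in place, J2→J6→J10 = 10+8+7 = 25 sets the finish at 25 weeks.
Dropping J2→J6 doesn't change J6's earliest start (10); another predecessor still binds.
New critical path: J4→J6→J10 = 10+8+7 = 25 ⇒ 25 weeks.

25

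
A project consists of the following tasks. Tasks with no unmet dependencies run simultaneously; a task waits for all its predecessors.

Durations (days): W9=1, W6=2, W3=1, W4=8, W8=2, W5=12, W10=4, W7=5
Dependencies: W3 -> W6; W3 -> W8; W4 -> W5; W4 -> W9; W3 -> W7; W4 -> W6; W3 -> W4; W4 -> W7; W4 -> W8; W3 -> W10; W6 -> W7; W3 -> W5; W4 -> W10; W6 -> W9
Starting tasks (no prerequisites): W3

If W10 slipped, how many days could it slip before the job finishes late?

8

The longest chain is W3→W4→W5 = 1+8+12 = 21; overall finish 21 days.
W10 finishes as early as 13 and must finish by 21.
Float = 21 − 13 = 8.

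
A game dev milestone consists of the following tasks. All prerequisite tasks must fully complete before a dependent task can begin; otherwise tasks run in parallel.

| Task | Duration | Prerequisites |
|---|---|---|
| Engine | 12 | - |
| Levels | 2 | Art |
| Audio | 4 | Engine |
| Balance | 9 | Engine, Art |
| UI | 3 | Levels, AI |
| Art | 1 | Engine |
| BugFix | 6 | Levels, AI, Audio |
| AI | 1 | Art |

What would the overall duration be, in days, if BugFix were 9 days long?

Critical path before the change: Engine→Audio→BugFix = 12+4+6 = 22 giving 22 days.
BugFix lies on that path, so at 9 days the path becomes 25 days.
No other chain overtakes it, so the finish is 25 days.

25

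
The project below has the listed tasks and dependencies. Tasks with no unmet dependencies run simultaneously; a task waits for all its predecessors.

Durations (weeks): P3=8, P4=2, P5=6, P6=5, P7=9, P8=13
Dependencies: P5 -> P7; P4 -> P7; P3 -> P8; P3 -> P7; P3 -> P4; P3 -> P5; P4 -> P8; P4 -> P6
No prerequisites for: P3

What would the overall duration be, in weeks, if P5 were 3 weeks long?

23

Actual critical path: P3→P5→P7 = 8+6+9 = 23 ⇒ 23 weeks.
P5 lies on that path, so at 3 weeks the path becomes 20 weeks.
Now P3→P4→P8 = 8+2+13 = 23 is longest, so the finish becomes 23 weeks.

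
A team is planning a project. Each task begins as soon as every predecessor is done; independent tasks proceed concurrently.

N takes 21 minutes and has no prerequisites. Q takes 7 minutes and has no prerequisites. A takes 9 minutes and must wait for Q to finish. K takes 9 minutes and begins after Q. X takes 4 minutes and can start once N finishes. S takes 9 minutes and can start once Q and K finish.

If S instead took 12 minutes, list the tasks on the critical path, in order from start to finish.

Q, K, S

Actual critical path: Q→K→S = 7+9+9 = 25 ⇒ 25 minutes.
Since S is critical, the +3 change carries straight to that chain (now 28 minutes).
The critical path is still Q→K→S; finish is now 28 minutes.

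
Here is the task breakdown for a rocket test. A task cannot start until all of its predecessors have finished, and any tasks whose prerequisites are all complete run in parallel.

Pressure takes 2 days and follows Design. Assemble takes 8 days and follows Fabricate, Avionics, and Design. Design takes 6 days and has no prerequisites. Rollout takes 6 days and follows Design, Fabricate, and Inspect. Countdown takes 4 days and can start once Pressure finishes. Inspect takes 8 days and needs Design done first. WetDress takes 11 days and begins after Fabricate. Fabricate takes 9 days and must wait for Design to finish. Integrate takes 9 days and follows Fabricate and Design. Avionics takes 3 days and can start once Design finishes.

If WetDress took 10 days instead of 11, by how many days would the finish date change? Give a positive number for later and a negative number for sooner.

As given, the longest chain is Design→Fabricate→WetDress = 6+9+11 = 26, so the finish is 26 days.
WetDress lies on that path, so at 10 days the path becomes 25 days.
No other chain overtakes it, so the finish is 25 days.
Change in finish: 25 − 26 = -1 days.

-1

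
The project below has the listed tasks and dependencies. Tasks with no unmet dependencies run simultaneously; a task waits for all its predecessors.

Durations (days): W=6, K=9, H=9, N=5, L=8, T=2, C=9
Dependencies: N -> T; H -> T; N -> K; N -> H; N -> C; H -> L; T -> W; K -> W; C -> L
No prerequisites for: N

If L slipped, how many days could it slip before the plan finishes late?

Critical path: N→C→L = 5+9+8 = 22, so the finish is 22 days.
L finishes as early as 22 and must finish by 22.
So L can slip 22 − 22 = 0 days.

0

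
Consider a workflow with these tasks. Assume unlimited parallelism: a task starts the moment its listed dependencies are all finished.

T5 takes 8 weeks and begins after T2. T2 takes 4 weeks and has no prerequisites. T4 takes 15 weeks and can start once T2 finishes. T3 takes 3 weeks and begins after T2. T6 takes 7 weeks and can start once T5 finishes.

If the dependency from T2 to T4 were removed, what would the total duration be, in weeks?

19

Original critical path: T2→T4 = 4+15 = 19 ⇒ 19 weeks.
Without T2→T4, T4's earliest start moves from 4 to 0.
The longest chain is now T2→T5→T6 = 4+8+7 = 19, so the workflow takes 19 weeks.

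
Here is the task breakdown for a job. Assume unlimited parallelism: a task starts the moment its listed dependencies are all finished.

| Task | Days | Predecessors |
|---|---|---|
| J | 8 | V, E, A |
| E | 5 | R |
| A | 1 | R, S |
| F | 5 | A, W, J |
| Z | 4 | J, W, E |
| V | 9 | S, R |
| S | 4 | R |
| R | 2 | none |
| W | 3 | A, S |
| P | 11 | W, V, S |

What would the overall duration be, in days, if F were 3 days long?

27

As given, the longest chain is R→S→V→J→F = 2+4+9+8+5 = 28, so the finish is 28 days.
Since F is critical, the -2 change carries straight to that chain (now 26 days).
The binding chain switches to R→S→V→J→Z = 2+4+9+8+4 = 27; finish 27 days.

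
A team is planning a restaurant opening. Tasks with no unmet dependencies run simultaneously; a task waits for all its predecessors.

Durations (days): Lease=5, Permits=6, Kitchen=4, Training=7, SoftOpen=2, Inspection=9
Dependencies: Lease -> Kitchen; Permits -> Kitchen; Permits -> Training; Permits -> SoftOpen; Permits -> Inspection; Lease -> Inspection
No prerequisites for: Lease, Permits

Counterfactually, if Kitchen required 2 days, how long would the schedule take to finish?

Baseline: Permits→Inspection = 6+9 = 15 → 15 days.
Kitchen is off the critical path — its longest chain is 10 days, giving 5 of slack.
That remains the longest chain; total 15 days.

15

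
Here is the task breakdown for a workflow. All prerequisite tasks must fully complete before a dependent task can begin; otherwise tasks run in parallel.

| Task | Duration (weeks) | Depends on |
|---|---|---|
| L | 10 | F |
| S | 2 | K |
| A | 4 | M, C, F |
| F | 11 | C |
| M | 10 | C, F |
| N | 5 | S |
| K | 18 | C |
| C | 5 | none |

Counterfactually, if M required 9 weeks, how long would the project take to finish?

As given, the longest chain is C→F→M→A = 5+11+10+4 = 30, so the finish is 30 weeks.
M is on the critical path; changing it to 9 makes that path 29 weeks.
New critical path: C→K→S→N = 5+18+2+5 = 30 ⇒ 30 weeks.

30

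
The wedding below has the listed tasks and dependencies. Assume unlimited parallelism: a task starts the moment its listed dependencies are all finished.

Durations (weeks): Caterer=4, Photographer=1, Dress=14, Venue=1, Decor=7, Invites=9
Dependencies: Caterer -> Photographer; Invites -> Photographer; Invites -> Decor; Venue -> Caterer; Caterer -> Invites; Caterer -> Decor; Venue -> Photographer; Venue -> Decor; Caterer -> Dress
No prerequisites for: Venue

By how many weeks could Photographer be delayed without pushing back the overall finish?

Critical path: Venue→Caterer→Invites→Decor = 1+4+9+7 = 21, so the finish is 21 weeks.
The longest chain containing Photographer totals 15 weeks.
So Photographer can slip 21 − 15 = 6 weeks.

6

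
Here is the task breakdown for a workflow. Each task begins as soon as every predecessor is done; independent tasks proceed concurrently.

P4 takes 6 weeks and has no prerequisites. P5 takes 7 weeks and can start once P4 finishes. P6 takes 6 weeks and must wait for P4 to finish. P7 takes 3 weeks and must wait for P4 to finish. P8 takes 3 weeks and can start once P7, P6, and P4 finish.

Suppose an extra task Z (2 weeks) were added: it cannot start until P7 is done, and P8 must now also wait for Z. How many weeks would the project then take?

15

Originally the project takes 15 weeks.
With Z inserted, P8 now waits for max(P7, P6, P4, Z).
New critical path: P4→P6→P8 = 6+6+3 = 15 ⇒ 15 weeks.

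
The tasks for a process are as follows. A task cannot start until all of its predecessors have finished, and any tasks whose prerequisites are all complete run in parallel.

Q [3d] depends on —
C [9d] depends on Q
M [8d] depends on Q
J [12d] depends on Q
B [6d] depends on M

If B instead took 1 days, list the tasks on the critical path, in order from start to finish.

The binding path is Q→M→B = 3+8+6 = 17; finish at 17 days.
B is on the critical path; changing it to 1 makes that path 12 days.
Now Q→J = 3+12 = 15 is longest, so the finish becomes 15 days.

Q, J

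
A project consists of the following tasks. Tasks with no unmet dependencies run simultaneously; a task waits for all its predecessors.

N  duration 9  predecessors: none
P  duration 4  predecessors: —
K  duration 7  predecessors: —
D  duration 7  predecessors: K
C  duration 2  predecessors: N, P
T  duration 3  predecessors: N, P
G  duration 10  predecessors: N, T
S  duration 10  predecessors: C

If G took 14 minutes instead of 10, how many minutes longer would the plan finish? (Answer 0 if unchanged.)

Actual critical path: N→T→G = 9+3+10 = 22 ⇒ 22 minutes.
G lies on that path, so at 14 minutes the path becomes 26 minutes.
That remains the longest chain; total 26 minutes.
Change in finish: 26 − 22 = +4 minutes.

4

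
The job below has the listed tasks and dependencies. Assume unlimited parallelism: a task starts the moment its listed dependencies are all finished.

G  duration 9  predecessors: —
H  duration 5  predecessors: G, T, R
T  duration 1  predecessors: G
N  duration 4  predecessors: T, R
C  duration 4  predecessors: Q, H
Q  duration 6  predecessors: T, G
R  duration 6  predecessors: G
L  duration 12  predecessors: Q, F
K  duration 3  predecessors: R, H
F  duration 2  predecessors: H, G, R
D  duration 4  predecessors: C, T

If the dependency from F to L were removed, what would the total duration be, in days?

Original critical path: G→R→H→F→L = 9+6+5+2+12 = 34 ⇒ 34 days.
Without F→L, L's earliest start moves from 22 to 16.
The longest chain is now G→R→H→C→D = 9+6+5+4+4 = 28, so the job takes 28 days.

28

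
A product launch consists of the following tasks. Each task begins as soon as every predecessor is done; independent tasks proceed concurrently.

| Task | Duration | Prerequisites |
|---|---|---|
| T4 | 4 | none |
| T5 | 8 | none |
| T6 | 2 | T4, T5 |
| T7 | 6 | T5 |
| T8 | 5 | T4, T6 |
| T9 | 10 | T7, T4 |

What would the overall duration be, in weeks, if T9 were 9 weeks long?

Baseline: T5→T7→T9 = 8+6+10 = 24 → 24 weeks.
T9 is on the critical path; changing it to 9 makes that path 23 weeks.
That remains the longest chain; total 23 weeks.

23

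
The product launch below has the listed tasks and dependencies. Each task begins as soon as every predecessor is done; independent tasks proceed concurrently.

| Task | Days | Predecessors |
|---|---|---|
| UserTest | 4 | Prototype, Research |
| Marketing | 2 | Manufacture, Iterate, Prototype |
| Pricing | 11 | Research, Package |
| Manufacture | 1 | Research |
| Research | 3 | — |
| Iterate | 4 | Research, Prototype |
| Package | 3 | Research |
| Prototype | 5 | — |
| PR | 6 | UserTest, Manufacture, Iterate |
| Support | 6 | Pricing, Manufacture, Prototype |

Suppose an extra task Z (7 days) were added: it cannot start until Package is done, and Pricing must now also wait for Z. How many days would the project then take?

30

Originally the project takes 23 days.
With Z inserted, Pricing now waits for max(Research, Package, Z).
New critical path: Research→Package→Z→Pricing→Support = 3+3+7+11+6 = 30 ⇒ 30 days.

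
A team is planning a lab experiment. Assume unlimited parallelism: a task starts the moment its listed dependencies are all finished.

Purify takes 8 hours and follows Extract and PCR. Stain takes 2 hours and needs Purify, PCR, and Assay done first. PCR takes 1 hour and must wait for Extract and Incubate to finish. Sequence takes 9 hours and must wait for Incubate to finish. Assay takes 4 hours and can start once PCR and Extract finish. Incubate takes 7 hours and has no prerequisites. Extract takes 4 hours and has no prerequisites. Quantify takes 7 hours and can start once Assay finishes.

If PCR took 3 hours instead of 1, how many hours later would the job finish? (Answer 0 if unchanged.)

The binding path is Incubate→PCR→Assay→Quantify = 7+1+4+7 = 19; finish at 19 hours.
PCR is on the critical path; changing it to 3 makes that path 21 hours.
The critical path is still Incubate→PCR→Assay→Quantify; finish is now 21 hours.
Change in finish: 21 − 19 = +2 hours.

2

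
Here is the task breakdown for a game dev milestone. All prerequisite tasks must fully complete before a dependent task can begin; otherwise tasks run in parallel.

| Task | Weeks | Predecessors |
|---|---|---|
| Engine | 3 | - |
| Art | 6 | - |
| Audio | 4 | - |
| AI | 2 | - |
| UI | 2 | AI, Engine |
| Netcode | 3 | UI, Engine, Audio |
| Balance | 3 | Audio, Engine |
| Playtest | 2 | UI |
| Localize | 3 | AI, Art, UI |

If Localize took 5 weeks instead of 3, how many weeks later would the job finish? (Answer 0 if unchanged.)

2

Critical path before the change: Art→Localize = 6+3 = 9 giving 9 weeks.
Since Localize is critical, the +2 change carries straight to that chain (now 11 weeks).
That remains the longest chain; total 11 weeks.
Change in finish: 11 − 9 = +2 weeks.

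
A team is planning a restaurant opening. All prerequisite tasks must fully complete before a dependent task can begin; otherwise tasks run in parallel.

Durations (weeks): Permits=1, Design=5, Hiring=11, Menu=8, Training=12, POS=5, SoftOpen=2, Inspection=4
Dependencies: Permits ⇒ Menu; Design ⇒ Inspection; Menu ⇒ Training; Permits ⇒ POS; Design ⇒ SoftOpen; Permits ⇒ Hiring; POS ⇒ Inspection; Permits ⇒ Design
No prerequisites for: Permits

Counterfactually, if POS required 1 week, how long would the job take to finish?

Critical path before the change: Permits→Menu→Training = 1+8+12 = 21 giving 21 weeks.
POS is off the critical path — its longest chain is 10 weeks, giving 11 of slack.
The critical path is still Permits→Menu→Training; finish is now 21 weeks.

21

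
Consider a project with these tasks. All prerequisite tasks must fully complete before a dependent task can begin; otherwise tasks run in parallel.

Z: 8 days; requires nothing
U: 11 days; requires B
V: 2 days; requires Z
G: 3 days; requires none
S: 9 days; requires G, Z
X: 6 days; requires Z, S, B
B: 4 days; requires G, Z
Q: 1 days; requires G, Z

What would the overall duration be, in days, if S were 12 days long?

26

Actual critical path: Z→S→X = 8+9+6 = 23 ⇒ 23 days.
S is on the critical path; changing it to 12 makes that path 26 days.
That remains the longest chain; total 26 days.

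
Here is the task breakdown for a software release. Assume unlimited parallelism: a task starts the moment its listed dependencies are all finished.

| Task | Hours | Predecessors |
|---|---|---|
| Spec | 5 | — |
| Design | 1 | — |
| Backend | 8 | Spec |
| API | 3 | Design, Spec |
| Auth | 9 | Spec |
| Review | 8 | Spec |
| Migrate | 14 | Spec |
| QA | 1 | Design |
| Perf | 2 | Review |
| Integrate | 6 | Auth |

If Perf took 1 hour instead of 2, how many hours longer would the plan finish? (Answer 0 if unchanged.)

0

Actual critical path: Spec→Auth→Integrate = 5+9+6 = 20 ⇒ 20 hours.
Perf is off the critical path — its longest chain is 15 hours, giving 5 of slack.
No other chain overtakes it, so the finish is 20 hours.
Change in finish: 20 − 20 = +0 hours.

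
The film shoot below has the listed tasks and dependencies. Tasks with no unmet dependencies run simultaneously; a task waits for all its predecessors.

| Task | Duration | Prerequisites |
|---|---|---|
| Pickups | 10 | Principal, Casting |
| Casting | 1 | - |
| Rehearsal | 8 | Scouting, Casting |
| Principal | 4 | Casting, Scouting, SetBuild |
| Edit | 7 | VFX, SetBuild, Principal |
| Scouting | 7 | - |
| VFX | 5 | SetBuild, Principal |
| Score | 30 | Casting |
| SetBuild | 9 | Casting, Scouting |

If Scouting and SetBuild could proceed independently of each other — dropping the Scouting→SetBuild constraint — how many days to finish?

With the dependency in place, Scouting→SetBuild→Principal→VFX→Edit = 7+9+4+5+7 = 32 sets the finish at 32 days.
Without Scouting→SetBuild, SetBuild's earliest start moves from 7 to 1.
The longest chain is now Casting→Score = 1+30 = 31, so the job takes 31 days.

31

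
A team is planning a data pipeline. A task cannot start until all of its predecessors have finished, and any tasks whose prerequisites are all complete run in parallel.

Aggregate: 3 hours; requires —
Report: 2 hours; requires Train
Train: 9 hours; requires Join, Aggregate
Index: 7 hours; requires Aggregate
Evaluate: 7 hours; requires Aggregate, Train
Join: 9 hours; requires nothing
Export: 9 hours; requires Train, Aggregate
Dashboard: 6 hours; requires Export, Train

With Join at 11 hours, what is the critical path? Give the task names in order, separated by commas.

Join, Train, Export, Dashboard

As given, the longest chain is Join→Train→Export→Dashboard = 9+9+9+6 = 33, so the finish is 33 hours.
Since Join is critical, the +2 change carries straight to that chain (now 35 hours).
That remains the longest chain; total 35 hours.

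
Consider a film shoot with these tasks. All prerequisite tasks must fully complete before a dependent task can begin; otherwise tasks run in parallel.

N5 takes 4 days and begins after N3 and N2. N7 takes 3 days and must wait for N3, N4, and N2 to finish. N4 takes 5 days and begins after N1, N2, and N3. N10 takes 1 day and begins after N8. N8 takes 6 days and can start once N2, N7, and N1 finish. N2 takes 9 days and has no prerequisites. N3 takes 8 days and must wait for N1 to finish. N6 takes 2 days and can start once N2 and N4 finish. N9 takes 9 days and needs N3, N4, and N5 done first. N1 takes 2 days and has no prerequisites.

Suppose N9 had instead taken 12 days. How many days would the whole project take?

As given, the longest chain is N1→N3→N4→N7→N8→N10 = 2+8+5+3+6+1 = 25, so the finish is 25 days.
The longest path through N9 is only 24 days, so N9 has float 1.
Now N1→N3→N4→N9 = 2+8+5+12 = 27 is longest, so the finish becomes 27 days.

27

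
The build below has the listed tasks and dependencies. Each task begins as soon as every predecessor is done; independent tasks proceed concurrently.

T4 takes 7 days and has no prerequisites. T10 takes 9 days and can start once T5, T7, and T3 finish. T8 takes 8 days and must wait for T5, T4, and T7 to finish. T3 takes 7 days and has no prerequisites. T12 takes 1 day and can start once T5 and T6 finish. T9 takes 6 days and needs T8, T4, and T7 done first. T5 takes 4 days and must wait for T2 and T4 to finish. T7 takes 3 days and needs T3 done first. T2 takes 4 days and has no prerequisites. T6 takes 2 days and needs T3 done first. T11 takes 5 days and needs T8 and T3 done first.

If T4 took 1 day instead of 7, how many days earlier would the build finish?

The binding path is T4→T5→T8→T9 = 7+4+8+6 = 25; finish at 25 days.
T4 lies on that path, so at 1 day the path becomes 19 days.
New critical path: T3→T7→T8→T9 = 7+3+8+6 = 24 ⇒ 24 days.
Change in finish: 24 − 25 = -1 days.

1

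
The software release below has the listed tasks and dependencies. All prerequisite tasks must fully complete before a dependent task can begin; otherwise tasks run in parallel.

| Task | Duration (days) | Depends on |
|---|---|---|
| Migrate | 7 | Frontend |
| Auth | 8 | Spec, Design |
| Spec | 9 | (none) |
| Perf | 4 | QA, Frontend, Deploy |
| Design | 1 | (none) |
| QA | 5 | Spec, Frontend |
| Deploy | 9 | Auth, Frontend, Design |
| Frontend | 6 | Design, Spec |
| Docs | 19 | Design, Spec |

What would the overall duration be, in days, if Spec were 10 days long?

Baseline: Spec→Auth→Deploy→Perf = 9+8+9+4 = 30 → 30 days.
Spec is on the critical path; changing it to 10 makes that path 31 days.
No other chain overtakes it, so the finish is 31 days.

31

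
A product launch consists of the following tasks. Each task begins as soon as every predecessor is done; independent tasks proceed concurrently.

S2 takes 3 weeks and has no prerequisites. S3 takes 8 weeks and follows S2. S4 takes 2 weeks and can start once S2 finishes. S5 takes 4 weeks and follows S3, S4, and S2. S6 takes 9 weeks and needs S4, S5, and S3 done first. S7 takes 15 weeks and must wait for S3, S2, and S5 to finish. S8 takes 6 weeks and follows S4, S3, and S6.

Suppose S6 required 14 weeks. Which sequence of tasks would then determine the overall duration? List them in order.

S2, S3, S5, S6, S8

Baseline: S2→S3→S5→S6→S8 = 3+8+4+9+6 = 30 → 30 weeks.
S6 is on the critical path; changing it to 14 makes that path 35 weeks.
That remains the longest chain; total 35 weeks.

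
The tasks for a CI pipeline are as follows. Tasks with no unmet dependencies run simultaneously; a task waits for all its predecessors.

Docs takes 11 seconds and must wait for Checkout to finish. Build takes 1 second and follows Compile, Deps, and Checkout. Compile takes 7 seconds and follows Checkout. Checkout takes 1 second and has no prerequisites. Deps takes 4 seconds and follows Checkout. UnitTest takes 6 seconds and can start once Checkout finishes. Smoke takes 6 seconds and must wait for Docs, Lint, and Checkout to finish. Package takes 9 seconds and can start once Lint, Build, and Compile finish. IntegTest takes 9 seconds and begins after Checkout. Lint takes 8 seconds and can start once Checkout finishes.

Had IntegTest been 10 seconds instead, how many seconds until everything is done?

The binding path is Checkout→Compile→Build→Package = 1+7+1+9 = 18; finish at 18 seconds.
IntegTest is off the critical path — its longest chain is 10 seconds, giving 8 of slack.
That remains the longest chain; total 18 seconds.

18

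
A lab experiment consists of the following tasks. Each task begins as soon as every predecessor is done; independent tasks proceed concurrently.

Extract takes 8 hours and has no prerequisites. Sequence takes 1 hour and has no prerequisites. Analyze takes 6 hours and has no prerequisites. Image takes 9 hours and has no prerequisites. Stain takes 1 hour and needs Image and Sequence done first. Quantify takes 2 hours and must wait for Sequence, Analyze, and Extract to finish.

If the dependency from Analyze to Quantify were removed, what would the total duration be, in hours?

Original critical path: Extract→Quantify = 8+2 = 10 ⇒ 10 hours.
Dropping Analyze→Quantify doesn't change Quantify's earliest start (8); another predecessor still binds.
After: Extract→Quantify = 8+2 = 10 → 10 hours.

10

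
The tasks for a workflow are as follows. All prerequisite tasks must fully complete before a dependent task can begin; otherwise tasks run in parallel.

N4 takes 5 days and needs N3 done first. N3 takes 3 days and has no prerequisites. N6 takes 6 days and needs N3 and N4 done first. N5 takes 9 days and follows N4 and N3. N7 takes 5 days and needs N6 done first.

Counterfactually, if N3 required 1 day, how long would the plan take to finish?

Actual critical path: N3→N4→N6→N7 = 3+5+6+5 = 19 ⇒ 19 days.
N3 lies on that path, so at 1 day the path becomes 17 days.
The critical path is still N3→N4→N6→N7; finish is now 17 days.

17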